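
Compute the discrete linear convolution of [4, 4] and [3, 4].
y[0] = 4×3 = 12; y[1] = 4×4 + 4×3 = 28; y[2] = 4×4 = 16

[12, 28, 16]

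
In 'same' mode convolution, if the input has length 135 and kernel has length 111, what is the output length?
'Same' mode returns an output with the same length as the input: 135

135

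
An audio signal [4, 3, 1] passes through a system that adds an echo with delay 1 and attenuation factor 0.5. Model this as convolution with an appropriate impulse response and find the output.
Direct-path + delayed-attenuated-path model → impulse response h = [1, 0.5] (1 at lag 0, 0.5 at lag 1). Output y[n] = x[n] + 0.5·x[n - 1] (with x[n] = 0 outside 0..2): y[0] = 4 + 0.5×0 = 4; y[1] = 3 + 0.5×4 = 5.0; y[2] = 1 + 0.5×3 = 2.5; y[3] = 0 + 0.5×1 = 0.5. So y = [4, 5.0, 2.5, 0.5]

[4, 5.0, 2.5, 0.5]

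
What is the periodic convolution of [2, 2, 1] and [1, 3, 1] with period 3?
Use y[k] = Σ_j x[j]·h[(k-j) mod 3]. y[0] = 2×1 + 2×1 + 1×3 = 7; y[1] = 2×3 + 2×1 + 1×1 = 9; y[2] = 2×1 + 2×3 + 1×1 = 9. Result: [7, 9, 9]

[7, 9, 9]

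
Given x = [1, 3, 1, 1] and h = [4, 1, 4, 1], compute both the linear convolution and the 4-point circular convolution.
Linear: y_lin[0] = 1×4 = 4; y_lin[1] = 1×1 + 3×4 = 13; y_lin[2] = 1×4 + 3×1 + 1×4 = 11; y_lin[3] = 1×1 + 3×4 + 1×1 + 1×4 = 18; y_lin[4] = 3×1 + 1×4 + 1×1 = 8; y_lin[5] = 1×1 + 1×4 = 5; y_lin[6] = 1×1 = 1 → [4, 13, 11, 18, 8, 5, 1]. Circular (length 4): y[0] = 1×4 + 3×1 + 1×4 + 1×1 = 12; y[1] = 1×1 + 3×4 + 1×1 + 1×4 = 18; y[2] = 1×4 + 3×1 + 1×4 + 1×1 = 12; y[3] = 1×1 + 3×4 + 1×1 + 1×4 = 18 → [12, 18, 12, 18]

Linear: [4, 13, 11, 18, 8, 5, 1], Circular: [12, 18, 12, 18]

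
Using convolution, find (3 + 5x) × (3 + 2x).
Ascending coefficients: a = [3, 5], b = [3, 2]. c[0] = 3×3 = 9; c[1] = 3×2 + 5×3 = 21; c[2] = 5×2 = 10. Result coefficients: [9, 21, 10] → 9 + 21x + 10x^2

9 + 21x + 10x^2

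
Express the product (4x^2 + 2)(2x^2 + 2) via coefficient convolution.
Ascending coefficients: a = [2, 0, 4], b = [2, 0, 2]. c[0] = 2×2 = 4; c[1] = 2×0 + 0×2 = 0; c[2] = 2×2 + 0×0 + 4×2 = 12; c[3] = 0×2 + 4×0 = 0; c[4] = 4×2 = 8. Result coefficients: [4, 0, 12, 0, 8] → 8x^4 + 12x^2 + 4

8x^4 + 12x^2 + 4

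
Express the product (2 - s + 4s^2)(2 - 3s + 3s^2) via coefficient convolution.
Ascending coefficients: a = [2, -1, 4], b = [2, -3, 3]. c[0] = 2×2 = 4; c[1] = 2×-3 + -1×2 = -8; c[2] = 2×3 + -1×-3 + 4×2 = 17; c[3] = -1×3 + 4×-3 = -15; c[4] = 4×3 = 12. Result coefficients: [4, -8, 17, -15, 12] → 4 - 8s + 17s^2 - 15s^3 + 12s^4

4 - 8s + 17s^2 - 15s^3 + 12s^4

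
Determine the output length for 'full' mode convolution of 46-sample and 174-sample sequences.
Linear/full convolution length: m + n - 1 = 46 + 174 - 1 = 219

219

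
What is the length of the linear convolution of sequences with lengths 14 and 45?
Linear/full convolution length: m + n - 1 = 14 + 45 - 1 = 58

58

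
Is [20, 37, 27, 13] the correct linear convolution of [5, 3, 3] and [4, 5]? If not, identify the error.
Recompute linear convolution of [5, 3, 3] and [4, 5]: y[0] = 5×4 = 20; y[1] = 5×5 + 3×4 = 37; y[2] = 3×5 + 3×4 = 27; y[3] = 3×5 = 15 → [20, 37, 27, 15]. Compare to given [20, 37, 27, 13]: they differ at index 3: given 13, correct 15, so answer: No

No. Error at index 3: given 13, correct 15.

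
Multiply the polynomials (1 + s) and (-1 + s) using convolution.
Ascending coefficients: a = [1, 1], b = [-1, 1]. c[0] = 1×-1 = -1; c[1] = 1×1 + 1×-1 = 0; c[2] = 1×1 = 1. Result coefficients: [-1, 0, 1] → -1 + s^2

-1 + s^2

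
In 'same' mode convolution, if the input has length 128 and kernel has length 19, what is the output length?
'Same' mode returns an output with the same length as the input: 128

128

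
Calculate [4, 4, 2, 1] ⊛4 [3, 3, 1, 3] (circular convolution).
Use y[k] = Σ_j s[j]·t[(k-j) mod 4]. y[0] = 4×3 + 4×3 + 2×1 + 1×3 = 29; y[1] = 4×3 + 4×3 + 2×3 + 1×1 = 31; y[2] = 4×1 + 4×3 + 2×3 + 1×3 = 25; y[3] = 4×3 + 4×1 + 2×3 + 1×3 = 25. Result: [29, 31, 25, 25]

[29, 31, 25, 25]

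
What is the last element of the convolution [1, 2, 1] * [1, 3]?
Use y[k] = Σ_i a[i]·b[k-i] at k=3. y[3] = 1×3 = 3

3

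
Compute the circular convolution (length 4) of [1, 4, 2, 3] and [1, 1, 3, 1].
Use y[k] = Σ_j f[j]·g[(k-j) mod 4]. y[0] = 1×1 + 4×1 + 2×3 + 3×1 = 14; y[1] = 1×1 + 4×1 + 2×1 + 3×3 = 16; y[2] = 1×3 + 4×1 + 2×1 + 3×1 = 12; y[3] = 1×1 + 4×3 + 2×1 + 3×1 = 18. Result: [14, 16, 12, 18]

[14, 16, 12, 18]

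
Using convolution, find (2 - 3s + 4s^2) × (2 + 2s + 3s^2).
Ascending coefficients: a = [2, -3, 4], b = [2, 2, 3]. c[0] = 2×2 = 4; c[1] = 2×2 + -3×2 = -2; c[2] = 2×3 + -3×2 + 4×2 = 8; c[3] = -3×3 + 4×2 = -1; c[4] = 4×3 = 12. Result coefficients: [4, -2, 8, -1, 12] → 4 - 2s + 8s^2 - s^3 + 12s^4

4 - 2s + 8s^2 - s^3 + 12s^4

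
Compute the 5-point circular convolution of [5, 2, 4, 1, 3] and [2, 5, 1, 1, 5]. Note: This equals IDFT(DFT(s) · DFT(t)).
Either evaluate y[k] = Σ_j s[j]·t[(k-j) mod 5] directly, or use IDFT(DFT(s) · DFT(t)). y[0] = 5×2 + 2×5 + 4×1 + 1×1 + 3×5 = 40; y[1] = 5×5 + 2×2 + 4×5 + 1×1 + 3×1 = 53; y[2] = 5×1 + 2×5 + 4×2 + 1×5 + 3×1 = 31; y[3] = 5×1 + 2×1 + 4×5 + 1×2 + 3×5 = 44; y[4] = 5×5 + 2×1 + 4×1 + 1×5 + 3×2 = 42. Result: [40, 53, 31, 44, 42]

[40, 53, 31, 44, 42]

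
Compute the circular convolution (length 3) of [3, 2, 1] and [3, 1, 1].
Use y[k] = Σ_j x[j]·h[(k-j) mod 3]. y[0] = 3×3 + 2×1 + 1×1 = 12; y[1] = 3×1 + 2×3 + 1×1 = 10; y[2] = 3×1 + 2×1 + 1×3 = 8. Result: [12, 10, 8]

[12, 10, 8]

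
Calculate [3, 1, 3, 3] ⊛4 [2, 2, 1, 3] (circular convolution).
Use y[k] = Σ_j a[j]·b[(k-j) mod 4]. y[0] = 3×2 + 1×3 + 3×1 + 3×2 = 18; y[1] = 3×2 + 1×2 + 3×3 + 3×1 = 20; y[2] = 3×1 + 1×2 + 3×2 + 3×3 = 20; y[3] = 3×3 + 1×1 + 3×2 + 3×2 = 22. Result: [18, 20, 20, 22]

[18, 20, 20, 22]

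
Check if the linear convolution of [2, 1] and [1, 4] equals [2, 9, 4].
Recompute linear convolution of [2, 1] and [1, 4]: y[0] = 2×1 = 2; y[1] = 2×4 + 1×1 = 9; y[2] = 1×4 = 4 → [2, 9, 4]. Given [2, 9, 4] matches, so answer: Yes

Yes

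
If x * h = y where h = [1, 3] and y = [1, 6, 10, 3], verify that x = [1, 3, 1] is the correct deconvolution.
Forward-compute [1, 3, 1] * [1, 3]: y[0] = 1×1 = 1; y[1] = 1×3 + 3×1 = 6; y[2] = 3×3 + 1×1 = 10; y[3] = 1×3 = 3 → [1, 6, 10, 3]. Matches given y = [1, 6, 10, 3], so verified.

Verified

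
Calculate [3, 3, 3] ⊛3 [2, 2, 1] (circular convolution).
Use y[k] = Σ_j s[j]·t[(k-j) mod 3]. y[0] = 3×2 + 3×1 + 3×2 = 15; y[1] = 3×2 + 3×2 + 3×1 = 15; y[2] = 3×1 + 3×2 + 3×2 = 15. Result: [15, 15, 15]

[15, 15, 15]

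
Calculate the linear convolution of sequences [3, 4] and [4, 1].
y[0] = 3×4 = 12; y[1] = 3×1 + 4×4 = 19; y[2] = 4×1 = 4

[12, 19, 4]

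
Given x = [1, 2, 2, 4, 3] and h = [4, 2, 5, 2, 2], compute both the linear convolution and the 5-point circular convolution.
Linear: y_lin[0] = 1×4 = 4; y_lin[1] = 1×2 + 2×4 = 10; y_lin[2] = 1×5 + 2×2 + 2×4 = 17; y_lin[3] = 1×2 + 2×5 + 2×2 + 4×4 = 32; y_lin[4] = 1×2 + 2×2 + 2×5 + 4×2 + 3×4 = 36; y_lin[5] = 2×2 + 2×2 + 4×5 + 3×2 = 34; y_lin[6] = 2×2 + 4×2 + 3×5 = 27; y_lin[7] = 4×2 + 3×2 = 14; y_lin[8] = 3×2 = 6 → [4, 10, 17, 32, 36, 34, 27, 14, 6]. Circular (length 5): y[0] = 1×4 + 2×2 + 2×2 + 4×5 + 3×2 = 38; y[1] = 1×2 + 2×4 + 2×2 + 4×2 + 3×5 = 37; y[2] = 1×5 + 2×2 + 2×4 + 4×2 + 3×2 = 31; y[3] = 1×2 + 2×5 + 2×2 + 4×4 + 3×2 = 38; y[4] = 1×2 + 2×2 + 2×5 + 4×2 + 3×4 = 36 → [38, 37, 31, 38, 36]

Linear: [4, 10, 17, 32, 36, 34, 27, 14, 6], Circular: [38, 37, 31, 38, 36]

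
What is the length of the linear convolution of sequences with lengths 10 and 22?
Linear/full convolution length: m + n - 1 = 10 + 22 - 1 = 31

31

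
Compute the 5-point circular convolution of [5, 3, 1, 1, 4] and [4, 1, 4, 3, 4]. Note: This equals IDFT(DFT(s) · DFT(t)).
Either evaluate y[k] = Σ_j s[j]·t[(k-j) mod 5] directly, or use IDFT(DFT(s) · DFT(t)). y[0] = 5×4 + 3×4 + 1×3 + 1×4 + 4×1 = 43; y[1] = 5×1 + 3×4 + 1×4 + 1×3 + 4×4 = 40; y[2] = 5×4 + 3×1 + 1×4 + 1×4 + 4×3 = 43; y[3] = 5×3 + 3×4 + 1×1 + 1×4 + 4×4 = 48; y[4] = 5×4 + 3×3 + 1×4 + 1×1 + 4×4 = 50. Result: [43, 40, 43, 48, 50]

[43, 40, 43, 48, 50]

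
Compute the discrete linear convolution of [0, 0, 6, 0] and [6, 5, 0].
y[0] = 0×6 = 0; y[1] = 0×5 + 0×6 = 0; y[2] = 0×0 + 0×5 + 6×6 = 36; y[3] = 0×0 + 6×5 + 0×6 = 30; y[4] = 6×0 + 0×5 = 0; y[5] = 0×0 = 0

[0, 0, 36, 30, 0, 0]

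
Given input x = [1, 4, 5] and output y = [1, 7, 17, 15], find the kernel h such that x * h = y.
Output length 4 = len(x) + len(h) - 1 ⇒ len(h) = 2. Solve h forward using h[k] = (y[k] - Σ_{i≥1} x[i]·h[k-i]) / x[0]: h[0] = y[0] / x[0] = 1 / 1 = 1; h[1] = (y[1] - 4×1) / x[0] = (7 - 4×1) / 1 = 3. So h = [1, 3]. Forward-check [1, 4, 5] * [1, 3]: y[0] = 1×1 = 1; y[1] = 1×3 + 4×1 = 7; y[2] = 4×3 + 5×1 = 17; y[3] = 5×3 = 15 → [1, 7, 17, 15] ✓

[1, 3]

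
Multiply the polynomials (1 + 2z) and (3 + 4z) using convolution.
Ascending coefficients: a = [1, 2], b = [3, 4]. c[0] = 1×3 = 3; c[1] = 1×4 + 2×3 = 10; c[2] = 2×4 = 8. Result coefficients: [3, 10, 8] → 3 + 10z + 8z^2

3 + 10z + 8z^2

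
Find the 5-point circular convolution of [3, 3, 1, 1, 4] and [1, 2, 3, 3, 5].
Use y[k] = Σ_j x[j]·h[(k-j) mod 5]. y[0] = 3×1 + 3×5 + 1×3 + 1×3 + 4×2 = 32; y[1] = 3×2 + 3×1 + 1×5 + 1×3 + 4×3 = 29; y[2] = 3×3 + 3×2 + 1×1 + 1×5 + 4×3 = 33; y[3] = 3×3 + 3×3 + 1×2 + 1×1 + 4×5 = 41; y[4] = 3×5 + 3×3 + 1×3 + 1×2 + 4×1 = 33. Result: [32, 29, 33, 41, 33]

[32, 29, 33, 41, 33]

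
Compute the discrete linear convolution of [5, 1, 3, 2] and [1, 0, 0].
y[0] = 5×1 = 5; y[1] = 5×0 + 1×1 = 1; y[2] = 5×0 + 1×0 + 3×1 = 3; y[3] = 1×0 + 3×0 + 2×1 = 2; y[4] = 3×0 + 2×0 = 0; y[5] = 2×0 = 0

[5, 1, 3, 2, 0, 0]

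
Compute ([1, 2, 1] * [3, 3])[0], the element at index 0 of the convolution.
Use y[k] = Σ_i a[i]·b[k-i] at k=0. y[0] = 1×3 = 3

3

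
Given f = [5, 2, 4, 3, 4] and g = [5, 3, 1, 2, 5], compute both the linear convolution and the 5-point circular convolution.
Linear: y_lin[0] = 5×5 = 25; y_lin[1] = 5×3 + 2×5 = 25; y_lin[2] = 5×1 + 2×3 + 4×5 = 31; y_lin[3] = 5×2 + 2×1 + 4×3 + 3×5 = 39; y_lin[4] = 5×5 + 2×2 + 4×1 + 3×3 + 4×5 = 62; y_lin[5] = 2×5 + 4×2 + 3×1 + 4×3 = 33; y_lin[6] = 4×5 + 3×2 + 4×1 = 30; y_lin[7] = 3×5 + 4×2 = 23; y_lin[8] = 4×5 = 20 → [25, 25, 31, 39, 62, 33, 30, 23, 20]. Circular (length 5): y[0] = 5×5 + 2×5 + 4×2 + 3×1 + 4×3 = 58; y[1] = 5×3 + 2×5 + 4×5 + 3×2 + 4×1 = 55; y[2] = 5×1 + 2×3 + 4×5 + 3×5 + 4×2 = 54; y[3] = 5×2 + 2×1 + 4×3 + 3×5 + 4×5 = 59; y[4] = 5×5 + 2×2 + 4×1 + 3×3 + 4×5 = 62 → [58, 55, 54, 59, 62]

Linear: [25, 25, 31, 39, 62, 33, 30, 23, 20], Circular: [58, 55, 54, 59, 62]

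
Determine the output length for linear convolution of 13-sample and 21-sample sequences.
Linear/full convolution length: m + n - 1 = 13 + 21 - 1 = 33

33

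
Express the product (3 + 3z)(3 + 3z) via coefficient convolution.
Ascending coefficients: a = [3, 3], b = [3, 3]. c[0] = 3×3 = 9; c[1] = 3×3 + 3×3 = 18; c[2] = 3×3 = 9. Result coefficients: [9, 18, 9] → 9 + 18z + 9z^2

9 + 18z + 9z^2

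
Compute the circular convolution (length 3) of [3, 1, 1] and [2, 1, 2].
Use y[k] = Σ_j a[j]·b[(k-j) mod 3]. y[0] = 3×2 + 1×2 + 1×1 = 9; y[1] = 3×1 + 1×2 + 1×2 = 7; y[2] = 3×2 + 1×1 + 1×2 = 9. Result: [9, 7, 9]

[9, 7, 9]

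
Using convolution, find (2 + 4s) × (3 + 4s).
Ascending coefficients: a = [2, 4], b = [3, 4]. c[0] = 2×3 = 6; c[1] = 2×4 + 4×3 = 20; c[2] = 4×4 = 16. Result coefficients: [6, 20, 16] → 6 + 20s + 16s^2

6 + 20s + 16s^2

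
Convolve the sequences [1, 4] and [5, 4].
y[0] = 1×5 = 5; y[1] = 1×4 + 4×5 = 24; y[2] = 4×4 = 16

[5, 24, 16]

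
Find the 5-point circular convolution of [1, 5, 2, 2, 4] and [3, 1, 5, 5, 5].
Use y[k] = Σ_j s[j]·t[(k-j) mod 5]. y[0] = 1×3 + 5×5 + 2×5 + 2×5 + 4×1 = 52; y[1] = 1×1 + 5×3 + 2×5 + 2×5 + 4×5 = 56; y[2] = 1×5 + 5×1 + 2×3 + 2×5 + 4×5 = 46; y[3] = 1×5 + 5×5 + 2×1 + 2×3 + 4×5 = 58; y[4] = 1×5 + 5×5 + 2×5 + 2×1 + 4×3 = 54. Result: [52, 56, 46, 58, 54]

[52, 56, 46, 58, 54]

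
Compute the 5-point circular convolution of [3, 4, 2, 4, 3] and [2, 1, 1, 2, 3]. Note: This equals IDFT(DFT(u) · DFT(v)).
Either evaluate y[k] = Σ_j u[j]·v[(k-j) mod 5] directly, or use IDFT(DFT(u) · DFT(v)). y[0] = 3×2 + 4×3 + 2×2 + 4×1 + 3×1 = 29; y[1] = 3×1 + 4×2 + 2×3 + 4×2 + 3×1 = 28; y[2] = 3×1 + 4×1 + 2×2 + 4×3 + 3×2 = 29; y[3] = 3×2 + 4×1 + 2×1 + 4×2 + 3×3 = 29; y[4] = 3×3 + 4×2 + 2×1 + 4×1 + 3×2 = 29. Result: [29, 28, 29, 29, 29]

[29, 28, 29, 29, 29]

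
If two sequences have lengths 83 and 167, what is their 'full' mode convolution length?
Linear/full convolution length: m + n - 1 = 83 + 167 - 1 = 249

249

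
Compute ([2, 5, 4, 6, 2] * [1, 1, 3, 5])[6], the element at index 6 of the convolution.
Use y[k] = Σ_i a[i]·b[k-i] at k=6. y[6] = 6×5 + 2×3 = 36

36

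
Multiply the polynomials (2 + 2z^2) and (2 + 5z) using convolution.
Ascending coefficients: a = [2, 0, 2], b = [2, 5]. c[0] = 2×2 = 4; c[1] = 2×5 + 0×2 = 10; c[2] = 0×5 + 2×2 = 4; c[3] = 2×5 = 10. Result coefficients: [4, 10, 4, 10] → 4 + 10z + 4z^2 + 10z^3

4 + 10z + 4z^2 + 10z^3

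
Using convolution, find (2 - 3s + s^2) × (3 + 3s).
Ascending coefficients: a = [2, -3, 1], b = [3, 3]. c[0] = 2×3 = 6; c[1] = 2×3 + -3×3 = -3; c[2] = -3×3 + 1×3 = -6; c[3] = 1×3 = 3. Result coefficients: [6, -3, -6, 3] → 6 - 3s - 6s^2 + 3s^3

6 - 3s - 6s^2 + 3s^3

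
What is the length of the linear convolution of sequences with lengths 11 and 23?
Linear/full convolution length: m + n - 1 = 11 + 23 - 1 = 33

33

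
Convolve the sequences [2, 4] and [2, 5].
y[0] = 2×2 = 4; y[1] = 2×5 + 4×2 = 18; y[2] = 4×5 = 20

[4, 18, 20]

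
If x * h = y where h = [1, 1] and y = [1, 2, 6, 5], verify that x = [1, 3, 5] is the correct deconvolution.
Forward-compute [1, 3, 5] * [1, 1]: y[0] = 1×1 = 1; y[1] = 1×1 + 3×1 = 4; y[2] = 3×1 + 5×1 = 8; y[3] = 5×1 = 5 → [1, 4, 8, 5]. Does not match given y = [1, 2, 6, 5].

Not verified. [1, 3, 5] * [1, 1] = [1, 4, 8, 5], which differs from [1, 2, 6, 5] at index 1.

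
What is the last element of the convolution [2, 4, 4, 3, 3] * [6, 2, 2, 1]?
Use y[k] = Σ_i a[i]·b[k-i] at k=7. y[7] = 3×1 = 3

3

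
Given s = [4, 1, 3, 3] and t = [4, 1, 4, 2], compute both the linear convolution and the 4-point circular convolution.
Linear: y_lin[0] = 4×4 = 16; y_lin[1] = 4×1 + 1×4 = 8; y_lin[2] = 4×4 + 1×1 + 3×4 = 29; y_lin[3] = 4×2 + 1×4 + 3×1 + 3×4 = 27; y_lin[4] = 1×2 + 3×4 + 3×1 = 17; y_lin[5] = 3×2 + 3×4 = 18; y_lin[6] = 3×2 = 6 → [16, 8, 29, 27, 17, 18, 6]. Circular (length 4): y[0] = 4×4 + 1×2 + 3×4 + 3×1 = 33; y[1] = 4×1 + 1×4 + 3×2 + 3×4 = 26; y[2] = 4×4 + 1×1 + 3×4 + 3×2 = 35; y[3] = 4×2 + 1×4 + 3×1 + 3×4 = 27 → [33, 26, 35, 27]

Linear: [16, 8, 29, 27, 17, 18, 6], Circular: [33, 26, 35, 27]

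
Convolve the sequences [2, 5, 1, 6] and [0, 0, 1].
y[0] = 2×0 = 0; y[1] = 2×0 + 5×0 = 0; y[2] = 2×1 + 5×0 + 1×0 = 2; y[3] = 5×1 + 1×0 + 6×0 = 5; y[4] = 1×1 + 6×0 = 1; y[5] = 6×1 = 6

[0, 0, 2, 5, 1, 6]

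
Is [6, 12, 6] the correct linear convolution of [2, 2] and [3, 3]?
Recompute linear convolution of [2, 2] and [3, 3]: y[0] = 2×3 = 6; y[1] = 2×3 + 2×3 = 12; y[2] = 2×3 = 6 → [6, 12, 6]. Given [6, 12, 6] matches, so answer: Yes

Yes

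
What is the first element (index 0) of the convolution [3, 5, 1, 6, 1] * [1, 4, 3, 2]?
Use y[k] = Σ_i a[i]·b[k-i] at k=0. y[0] = 3×1 = 3

3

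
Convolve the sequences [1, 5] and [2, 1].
y[0] = 1×2 = 2; y[1] = 1×1 + 5×2 = 11; y[2] = 5×1 = 5

[2, 11, 5]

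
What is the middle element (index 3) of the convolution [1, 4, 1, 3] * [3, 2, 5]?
Use y[k] = Σ_i a[i]·b[k-i] at k=3. y[3] = 4×5 + 1×2 + 3×3 = 31

31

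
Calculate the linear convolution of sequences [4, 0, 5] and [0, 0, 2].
y[0] = 4×0 = 0; y[1] = 4×0 + 0×0 = 0; y[2] = 4×2 + 0×0 + 5×0 = 8; y[3] = 0×2 + 5×0 = 0; y[4] = 5×2 = 10

[0, 0, 8, 0, 10]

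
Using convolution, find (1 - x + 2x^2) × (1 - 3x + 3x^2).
Ascending coefficients: a = [1, -1, 2], b = [1, -3, 3]. c[0] = 1×1 = 1; c[1] = 1×-3 + -1×1 = -4; c[2] = 1×3 + -1×-3 + 2×1 = 8; c[3] = -1×3 + 2×-3 = -9; c[4] = 2×3 = 6. Result coefficients: [1, -4, 8, -9, 6] → 1 - 4x + 8x^2 - 9x^3 + 6x^4

1 - 4x + 8x^2 - 9x^3 + 6x^4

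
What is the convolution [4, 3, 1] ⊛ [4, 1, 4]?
y[0] = 4×4 = 16; y[1] = 4×1 + 3×4 = 16; y[2] = 4×4 + 3×1 + 1×4 = 23; y[3] = 3×4 + 1×1 = 13; y[4] = 1×4 = 4

[16, 16, 23, 13, 4]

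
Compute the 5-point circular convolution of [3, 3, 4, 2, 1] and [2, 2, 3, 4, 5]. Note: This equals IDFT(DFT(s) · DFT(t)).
Either evaluate y[k] = Σ_j s[j]·t[(k-j) mod 5] directly, or use IDFT(DFT(s) · DFT(t)). y[0] = 3×2 + 3×5 + 4×4 + 2×3 + 1×2 = 45; y[1] = 3×2 + 3×2 + 4×5 + 2×4 + 1×3 = 43; y[2] = 3×3 + 3×2 + 4×2 + 2×5 + 1×4 = 37; y[3] = 3×4 + 3×3 + 4×2 + 2×2 + 1×5 = 38; y[4] = 3×5 + 3×4 + 4×3 + 2×2 + 1×2 = 45. Result: [45, 43, 37, 38, 45]

[45, 43, 37, 38, 45]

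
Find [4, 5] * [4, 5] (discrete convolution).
y[0] = 4×4 = 16; y[1] = 4×5 + 5×4 = 40; y[2] = 5×5 = 25

[16, 40, 25]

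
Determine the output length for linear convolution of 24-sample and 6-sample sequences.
Linear/full convolution length: m + n - 1 = 24 + 6 - 1 = 29

29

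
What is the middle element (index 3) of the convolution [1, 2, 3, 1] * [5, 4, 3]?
Use y[k] = Σ_i a[i]·b[k-i] at k=3. y[3] = 2×3 + 3×4 + 1×5 = 23

23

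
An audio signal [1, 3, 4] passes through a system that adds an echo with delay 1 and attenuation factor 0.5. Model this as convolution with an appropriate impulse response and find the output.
Direct-path + delayed-attenuated-path model → impulse response h = [1, 0.5] (1 at lag 0, 0.5 at lag 1). Output y[n] = x[n] + 0.5·x[n - 1] (with x[n] = 0 outside 0..2): y[0] = 1 + 0.5×0 = 1; y[1] = 3 + 0.5×1 = 3.5; y[2] = 4 + 0.5×3 = 5.5; y[3] = 0 + 0.5×4 = 2.0. So y = [1, 3.5, 5.5, 2.0]

[1, 3.5, 5.5, 2.0]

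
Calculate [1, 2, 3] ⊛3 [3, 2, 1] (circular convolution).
Use y[k] = Σ_j x[j]·h[(k-j) mod 3]. y[0] = 1×3 + 2×1 + 3×2 = 11; y[1] = 1×2 + 2×3 + 3×1 = 11; y[2] = 1×1 + 2×2 + 3×3 = 14. Result: [11, 11, 14]

[11, 11, 14]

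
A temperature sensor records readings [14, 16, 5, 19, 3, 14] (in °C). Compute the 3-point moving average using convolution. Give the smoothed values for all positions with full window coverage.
3-point moving average kernel = [1, 1, 1]. Apply in 'valid' mode (full window coverage): avg[0] = (14 + 16 + 5) / 3 = 11.67; avg[1] = (16 + 5 + 19) / 3 = 13.33; avg[2] = (5 + 19 + 3) / 3 = 9.0; avg[3] = (19 + 3 + 14) / 3 = 12.0. Smoothed values: [11.67, 13.33, 9.0, 12.0]

[11.67, 13.33, 9.0, 12.0]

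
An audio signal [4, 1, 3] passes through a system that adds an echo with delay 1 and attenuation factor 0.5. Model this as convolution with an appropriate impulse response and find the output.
Direct-path + delayed-attenuated-path model → impulse response h = [1, 0.5] (1 at lag 0, 0.5 at lag 1). Output y[n] = x[n] + 0.5·x[n - 1] (with x[n] = 0 outside 0..2): y[0] = 4 + 0.5×0 = 4; y[1] = 1 + 0.5×4 = 3.0; y[2] = 3 + 0.5×1 = 3.5; y[3] = 0 + 0.5×3 = 1.5. So y = [4, 3.0, 3.5, 1.5]

[4, 3.0, 3.5, 1.5]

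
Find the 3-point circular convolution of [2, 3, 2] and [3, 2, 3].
Use y[k] = Σ_j u[j]·v[(k-j) mod 3]. y[0] = 2×3 + 3×3 + 2×2 = 19; y[1] = 2×2 + 3×3 + 2×3 = 19; y[2] = 2×3 + 3×2 + 2×3 = 18. Result: [19, 19, 18]

[19, 19, 18]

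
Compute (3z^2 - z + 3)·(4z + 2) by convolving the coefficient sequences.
Ascending coefficients: a = [3, -1, 3], b = [2, 4]. c[0] = 3×2 = 6; c[1] = 3×4 + -1×2 = 10; c[2] = -1×4 + 3×2 = 2; c[3] = 3×4 = 12. Result coefficients: [6, 10, 2, 12] → 12z^3 + 2z^2 + 10z + 6

12z^3 + 2z^2 + 10z + 6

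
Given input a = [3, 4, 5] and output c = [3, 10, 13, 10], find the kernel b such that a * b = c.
Output length 4 = len(a) + len(b) - 1 ⇒ len(b) = 2. Solve b forward using b[k] = (c[k] - Σ_{i≥1} a[i]·b[k-i]) / a[0]: b[0] = c[0] / a[0] = 3 / 3 = 1; b[1] = (c[1] - 4×1) / a[0] = (10 - 4×1) / 3 = 2. So b = [1, 2]. Forward-check [3, 4, 5] * [1, 2]: c[0] = 3×1 = 3; c[1] = 3×2 + 4×1 = 10; c[2] = 4×2 + 5×1 = 13; c[3] = 5×2 = 10 → [3, 10, 13, 10] ✓

[1, 2]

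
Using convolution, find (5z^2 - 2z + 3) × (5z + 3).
Ascending coefficients: a = [3, -2, 5], b = [3, 5]. c[0] = 3×3 = 9; c[1] = 3×5 + -2×3 = 9; c[2] = -2×5 + 5×3 = 5; c[3] = 5×5 = 25. Result coefficients: [9, 9, 5, 25] → 25z^3 + 5z^2 + 9z + 9

25z^3 + 5z^2 + 9z + 9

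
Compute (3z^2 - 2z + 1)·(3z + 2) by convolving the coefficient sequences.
Ascending coefficients: a = [1, -2, 3], b = [2, 3]. c[0] = 1×2 = 2; c[1] = 1×3 + -2×2 = -1; c[2] = -2×3 + 3×2 = 0; c[3] = 3×3 = 9. Result coefficients: [2, -1, 0, 9] → 9z^3 - z + 2

9z^3 - z + 2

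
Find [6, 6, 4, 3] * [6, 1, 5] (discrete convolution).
y[0] = 6×6 = 36; y[1] = 6×1 + 6×6 = 42; y[2] = 6×5 + 6×1 + 4×6 = 60; y[3] = 6×5 + 4×1 + 3×6 = 52; y[4] = 4×5 + 3×1 = 23; y[5] = 3×5 = 15

[36, 42, 60, 52, 23, 15]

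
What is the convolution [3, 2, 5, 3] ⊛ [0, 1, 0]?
y[0] = 3×0 = 0; y[1] = 3×1 + 2×0 = 3; y[2] = 3×0 + 2×1 + 5×0 = 2; y[3] = 2×0 + 5×1 + 3×0 = 5; y[4] = 5×0 + 3×1 = 3; y[5] = 3×0 = 0

[0, 3, 2, 5, 3, 0]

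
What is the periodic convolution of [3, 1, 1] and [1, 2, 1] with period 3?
Use y[k] = Σ_j u[j]·v[(k-j) mod 3]. y[0] = 3×1 + 1×1 + 1×2 = 6; y[1] = 3×2 + 1×1 + 1×1 = 8; y[2] = 3×1 + 1×2 + 1×1 = 6. Result: [6, 8, 6]

[6, 8, 6]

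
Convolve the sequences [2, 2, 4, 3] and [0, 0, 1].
y[0] = 2×0 = 0; y[1] = 2×0 + 2×0 = 0; y[2] = 2×1 + 2×0 + 4×0 = 2; y[3] = 2×1 + 4×0 + 3×0 = 2; y[4] = 4×1 + 3×0 = 4; y[5] = 3×1 = 3

[0, 0, 2, 2, 4, 3]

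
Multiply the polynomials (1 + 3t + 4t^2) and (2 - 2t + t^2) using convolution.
Ascending coefficients: a = [1, 3, 4], b = [2, -2, 1]. c[0] = 1×2 = 2; c[1] = 1×-2 + 3×2 = 4; c[2] = 1×1 + 3×-2 + 4×2 = 3; c[3] = 3×1 + 4×-2 = -5; c[4] = 4×1 = 4. Result coefficients: [2, 4, 3, -5, 4] → 2 + 4t + 3t^2 - 5t^3 + 4t^4

2 + 4t + 3t^2 - 5t^3 + 4t^4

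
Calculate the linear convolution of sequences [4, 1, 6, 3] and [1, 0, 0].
y[0] = 4×1 = 4; y[1] = 4×0 + 1×1 = 1; y[2] = 4×0 + 1×0 + 6×1 = 6; y[3] = 1×0 + 6×0 + 3×1 = 3; y[4] = 6×0 + 3×0 = 0; y[5] = 3×0 = 0

[4, 1, 6, 3, 0, 0]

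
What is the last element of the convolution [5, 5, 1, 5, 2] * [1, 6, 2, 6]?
Use y[k] = Σ_i a[i]·b[k-i] at k=7. y[7] = 2×6 = 12

12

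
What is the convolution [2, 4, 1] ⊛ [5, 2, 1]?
y[0] = 2×5 = 10; y[1] = 2×2 + 4×5 = 24; y[2] = 2×1 + 4×2 + 1×5 = 15; y[3] = 4×1 + 1×2 = 6; y[4] = 1×1 = 1

[10, 24, 15, 6, 1]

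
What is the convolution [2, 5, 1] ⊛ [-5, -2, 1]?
y[0] = 2×-5 = -10; y[1] = 2×-2 + 5×-5 = -29; y[2] = 2×1 + 5×-2 + 1×-5 = -13; y[3] = 5×1 + 1×-2 = 3; y[4] = 1×1 = 1

[-10, -29, -13, 3, 1]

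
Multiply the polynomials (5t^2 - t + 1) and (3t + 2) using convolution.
Ascending coefficients: a = [1, -1, 5], b = [2, 3]. c[0] = 1×2 = 2; c[1] = 1×3 + -1×2 = 1; c[2] = -1×3 + 5×2 = 7; c[3] = 5×3 = 15. Result coefficients: [2, 1, 7, 15] → 15t^3 + 7t^2 + t + 2

15t^3 + 7t^2 + t + 2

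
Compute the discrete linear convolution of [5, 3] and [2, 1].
y[0] = 5×2 = 10; y[1] = 5×1 + 3×2 = 11; y[2] = 3×1 = 3

[10, 11, 3]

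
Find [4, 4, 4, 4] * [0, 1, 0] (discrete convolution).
y[0] = 4×0 = 0; y[1] = 4×1 + 4×0 = 4; y[2] = 4×0 + 4×1 + 4×0 = 4; y[3] = 4×0 + 4×1 + 4×0 = 4; y[4] = 4×0 + 4×1 = 4; y[5] = 4×0 = 0

[0, 4, 4, 4, 4, 0]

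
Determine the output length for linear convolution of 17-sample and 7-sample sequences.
Linear/full convolution length: m + n - 1 = 17 + 7 - 1 = 23

23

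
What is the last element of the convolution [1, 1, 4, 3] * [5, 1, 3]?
Use y[k] = Σ_i a[i]·b[k-i] at k=5. y[5] = 3×3 = 9

9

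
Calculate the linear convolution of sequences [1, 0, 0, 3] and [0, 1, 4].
y[0] = 1×0 = 0; y[1] = 1×1 + 0×0 = 1; y[2] = 1×4 + 0×1 + 0×0 = 4; y[3] = 0×4 + 0×1 + 3×0 = 0; y[4] = 0×4 + 3×1 = 3; y[5] = 3×4 = 12

[0, 1, 4, 0, 3, 12]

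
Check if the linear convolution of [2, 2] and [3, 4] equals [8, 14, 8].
Recompute linear convolution of [2, 2] and [3, 4]: y[0] = 2×3 = 6; y[1] = 2×4 + 2×3 = 14; y[2] = 2×4 = 8 → [6, 14, 8]. Compare to given [8, 14, 8]: they differ at index 0: given 8, correct 6, so answer: No

No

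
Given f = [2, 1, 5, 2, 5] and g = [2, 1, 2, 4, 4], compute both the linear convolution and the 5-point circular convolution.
Linear: y_lin[0] = 2×2 = 4; y_lin[1] = 2×1 + 1×2 = 4; y_lin[2] = 2×2 + 1×1 + 5×2 = 15; y_lin[3] = 2×4 + 1×2 + 5×1 + 2×2 = 19; y_lin[4] = 2×4 + 1×4 + 5×2 + 2×1 + 5×2 = 34; y_lin[5] = 1×4 + 5×4 + 2×2 + 5×1 = 33; y_lin[6] = 5×4 + 2×4 + 5×2 = 38; y_lin[7] = 2×4 + 5×4 = 28; y_lin[8] = 5×4 = 20 → [4, 4, 15, 19, 34, 33, 38, 28, 20]. Circular (length 5): y[0] = 2×2 + 1×4 + 5×4 + 2×2 + 5×1 = 37; y[1] = 2×1 + 1×2 + 5×4 + 2×4 + 5×2 = 42; y[2] = 2×2 + 1×1 + 5×2 + 2×4 + 5×4 = 43; y[3] = 2×4 + 1×2 + 5×1 + 2×2 + 5×4 = 39; y[4] = 2×4 + 1×4 + 5×2 + 2×1 + 5×2 = 34 → [37, 42, 43, 39, 34]

Linear: [4, 4, 15, 19, 34, 33, 38, 28, 20], Circular: [37, 42, 43, 39, 34]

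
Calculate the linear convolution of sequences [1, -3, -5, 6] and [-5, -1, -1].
y[0] = 1×-5 = -5; y[1] = 1×-1 + -3×-5 = 14; y[2] = 1×-1 + -3×-1 + -5×-5 = 27; y[3] = -3×-1 + -5×-1 + 6×-5 = -22; y[4] = -5×-1 + 6×-1 = -1; y[5] = 6×-1 = -6

[-5, 14, 27, -22, -1, -6]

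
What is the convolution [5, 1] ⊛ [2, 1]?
y[0] = 5×2 = 10; y[1] = 5×1 + 1×2 = 7; y[2] = 1×1 = 1

[10, 7, 1]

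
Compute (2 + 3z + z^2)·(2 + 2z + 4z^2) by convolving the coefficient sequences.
Ascending coefficients: a = [2, 3, 1], b = [2, 2, 4]. c[0] = 2×2 = 4; c[1] = 2×2 + 3×2 = 10; c[2] = 2×4 + 3×2 + 1×2 = 16; c[3] = 3×4 + 1×2 = 14; c[4] = 1×4 = 4. Result coefficients: [4, 10, 16, 14, 4] → 4 + 10z + 16z^2 + 14z^3 + 4z^4

4 + 10z + 16z^2 + 14z^3 + 4z^4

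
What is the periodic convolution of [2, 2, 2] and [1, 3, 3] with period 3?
Use y[k] = Σ_j a[j]·b[(k-j) mod 3]. y[0] = 2×1 + 2×3 + 2×3 = 14; y[1] = 2×3 + 2×1 + 2×3 = 14; y[2] = 2×3 + 2×3 + 2×1 = 14. Result: [14, 14, 14]

[14, 14, 14]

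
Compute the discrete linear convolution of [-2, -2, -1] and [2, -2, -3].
y[0] = -2×2 = -4; y[1] = -2×-2 + -2×2 = 0; y[2] = -2×-3 + -2×-2 + -1×2 = 8; y[3] = -2×-3 + -1×-2 = 8; y[4] = -1×-3 = 3

[-4, 0, 8, 8, 3]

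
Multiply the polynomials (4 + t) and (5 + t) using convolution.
Ascending coefficients: a = [4, 1], b = [5, 1]. c[0] = 4×5 = 20; c[1] = 4×1 + 1×5 = 9; c[2] = 1×1 = 1. Result coefficients: [20, 9, 1] → 20 + 9t + t^2

20 + 9t + t^2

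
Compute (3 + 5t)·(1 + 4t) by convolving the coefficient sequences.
Ascending coefficients: a = [3, 5], b = [1, 4]. c[0] = 3×1 = 3; c[1] = 3×4 + 5×1 = 17; c[2] = 5×4 = 20. Result coefficients: [3, 17, 20] → 3 + 17t + 20t^2

3 + 17t + 20t^2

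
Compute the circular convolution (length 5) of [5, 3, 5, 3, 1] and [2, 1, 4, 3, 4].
Use y[k] = Σ_j u[j]·v[(k-j) mod 5]. y[0] = 5×2 + 3×4 + 5×3 + 3×4 + 1×1 = 50; y[1] = 5×1 + 3×2 + 5×4 + 3×3 + 1×4 = 44; y[2] = 5×4 + 3×1 + 5×2 + 3×4 + 1×3 = 48; y[3] = 5×3 + 3×4 + 5×1 + 3×2 + 1×4 = 42; y[4] = 5×4 + 3×3 + 5×4 + 3×1 + 1×2 = 54. Result: [50, 44, 48, 42, 54]

[50, 44, 48, 42, 54]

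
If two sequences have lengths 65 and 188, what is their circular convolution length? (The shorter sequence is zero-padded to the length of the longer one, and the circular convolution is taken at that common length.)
Circular convolution (zero-padding the shorter input) has length max(m, n) = max(65, 188) = 188

188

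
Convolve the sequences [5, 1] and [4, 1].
y[0] = 5×4 = 20; y[1] = 5×1 + 1×4 = 9; y[2] = 1×1 = 1

[20, 9, 1]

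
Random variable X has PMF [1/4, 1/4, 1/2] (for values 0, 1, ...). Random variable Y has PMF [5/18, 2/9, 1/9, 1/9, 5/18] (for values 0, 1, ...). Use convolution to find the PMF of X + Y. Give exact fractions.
P(X+Y=k) = Σ_i P(X=i)·P(Y=k-i) — a convolution of [1/4, 1/4, 1/2] and [5/18, 2/9, 1/9, 1/9, 5/18]. P(X+Y=0) = (1/4)×(5/18) = 5/72; P(X+Y=1) = (1/4)×(2/9) + (1/4)×(5/18) = 1/18 + 5/72 = 1/8; P(X+Y=2) = (1/4)×(1/9) + (1/4)×(2/9) + (1/2)×(5/18) = 1/36 + 1/18 + 5/36 = 2/9; P(X+Y=3) = (1/4)×(1/9) + (1/4)×(1/9) + (1/2)×(2/9) = 1/36 + 1/36 + 1/9 = 1/6; P(X+Y=4) = (1/4)×(5/18) + (1/4)×(1/9) + (1/2)×(1/9) = 5/72 + 1/36 + 1/18 = 11/72; P(X+Y=5) = (1/4)×(5/18) + (1/2)×(1/9) = 5/72 + 1/18 = 1/8; P(X+Y=6) = (1/2)×(5/18) = 5/36. PMF: [5/72, 1/8, 2/9, 1/6, 11/72, 1/8, 5/36] (sums to 1 ✓)

[5/72, 1/8, 2/9, 1/6, 11/72, 1/8, 5/36]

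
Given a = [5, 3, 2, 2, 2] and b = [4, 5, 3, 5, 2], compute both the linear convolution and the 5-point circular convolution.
Linear: y_lin[0] = 5×4 = 20; y_lin[1] = 5×5 + 3×4 = 37; y_lin[2] = 5×3 + 3×5 + 2×4 = 38; y_lin[3] = 5×5 + 3×3 + 2×5 + 2×4 = 52; y_lin[4] = 5×2 + 3×5 + 2×3 + 2×5 + 2×4 = 49; y_lin[5] = 3×2 + 2×5 + 2×3 + 2×5 = 32; y_lin[6] = 2×2 + 2×5 + 2×3 = 20; y_lin[7] = 2×2 + 2×5 = 14; y_lin[8] = 2×2 = 4 → [20, 37, 38, 52, 49, 32, 20, 14, 4]. Circular (length 5): y[0] = 5×4 + 3×2 + 2×5 + 2×3 + 2×5 = 52; y[1] = 5×5 + 3×4 + 2×2 + 2×5 + 2×3 = 57; y[2] = 5×3 + 3×5 + 2×4 + 2×2 + 2×5 = 52; y[3] = 5×5 + 3×3 + 2×5 + 2×4 + 2×2 = 56; y[4] = 5×2 + 3×5 + 2×3 + 2×5 + 2×4 = 49 → [52, 57, 52, 56, 49]

Linear: [20, 37, 38, 52, 49, 32, 20, 14, 4], Circular: [52, 57, 52, 56, 49]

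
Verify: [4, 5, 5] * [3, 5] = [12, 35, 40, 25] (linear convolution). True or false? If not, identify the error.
Recompute linear convolution of [4, 5, 5] and [3, 5]: y[0] = 4×3 = 12; y[1] = 4×5 + 5×3 = 35; y[2] = 5×5 + 5×3 = 40; y[3] = 5×5 = 25 → [12, 35, 40, 25]. Given [12, 35, 40, 25] matches, so answer: Yes

Yes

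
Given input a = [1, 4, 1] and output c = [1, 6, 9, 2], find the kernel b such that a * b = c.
Output length 4 = len(a) + len(b) - 1 ⇒ len(b) = 2. Solve b forward using b[k] = (c[k] - Σ_{i≥1} a[i]·b[k-i]) / a[0]: b[0] = c[0] / a[0] = 1 / 1 = 1; b[1] = (c[1] - 4×1) / a[0] = (6 - 4×1) / 1 = 2. So b = [1, 2]. Forward-check [1, 4, 1] * [1, 2]: c[0] = 1×1 = 1; c[1] = 1×2 + 4×1 = 6; c[2] = 4×2 + 1×1 = 9; c[3] = 1×2 = 2 → [1, 6, 9, 2] ✓

[1, 2]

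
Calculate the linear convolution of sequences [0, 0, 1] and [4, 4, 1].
y[0] = 0×4 = 0; y[1] = 0×4 + 0×4 = 0; y[2] = 0×1 + 0×4 + 1×4 = 4; y[3] = 0×1 + 1×4 = 4; y[4] = 1×1 = 1

[0, 0, 4, 4, 1]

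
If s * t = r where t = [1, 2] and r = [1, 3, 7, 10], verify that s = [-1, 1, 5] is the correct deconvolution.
Forward-compute [-1, 1, 5] * [1, 2]: r[0] = -1×1 = -1; r[1] = -1×2 + 1×1 = -1; r[2] = 1×2 + 5×1 = 7; r[3] = 5×2 = 10 → [-1, -1, 7, 10]. Does not match given r = [1, 3, 7, 10].

Not verified. [-1, 1, 5] * [1, 2] = [-1, -1, 7, 10], which differs from [1, 3, 7, 10] at index 0.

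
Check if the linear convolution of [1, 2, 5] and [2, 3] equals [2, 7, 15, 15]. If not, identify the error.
Recompute linear convolution of [1, 2, 5] and [2, 3]: y[0] = 1×2 = 2; y[1] = 1×3 + 2×2 = 7; y[2] = 2×3 + 5×2 = 16; y[3] = 5×3 = 15 → [2, 7, 16, 15]. Compare to given [2, 7, 15, 15]: they differ at index 2: given 15, correct 16, so answer: No

No. Error at index 2: given 15, correct 16.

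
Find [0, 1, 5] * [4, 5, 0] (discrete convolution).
y[0] = 0×4 = 0; y[1] = 0×5 + 1×4 = 4; y[2] = 0×0 + 1×5 + 5×4 = 25; y[3] = 1×0 + 5×5 = 25; y[4] = 5×0 = 0

[0, 4, 25, 25, 0]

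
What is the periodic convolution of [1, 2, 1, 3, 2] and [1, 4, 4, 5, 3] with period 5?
Use y[k] = Σ_j s[j]·t[(k-j) mod 5]. y[0] = 1×1 + 2×3 + 1×5 + 3×4 + 2×4 = 32; y[1] = 1×4 + 2×1 + 1×3 + 3×5 + 2×4 = 32; y[2] = 1×4 + 2×4 + 1×1 + 3×3 + 2×5 = 32; y[3] = 1×5 + 2×4 + 1×4 + 3×1 + 2×3 = 26; y[4] = 1×3 + 2×5 + 1×4 + 3×4 + 2×1 = 31. Result: [32, 32, 32, 26, 31]

[32, 32, 32, 26, 31]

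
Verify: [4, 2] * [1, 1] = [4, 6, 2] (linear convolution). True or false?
Recompute linear convolution of [4, 2] and [1, 1]: y[0] = 4×1 = 4; y[1] = 4×1 + 2×1 = 6; y[2] = 2×1 = 2 → [4, 6, 2]. Given [4, 6, 2] matches, so answer: Yes

Yes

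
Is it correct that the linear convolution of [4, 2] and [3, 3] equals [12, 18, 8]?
Recompute linear convolution of [4, 2] and [3, 3]: y[0] = 4×3 = 12; y[1] = 4×3 + 2×3 = 18; y[2] = 2×3 = 6 → [12, 18, 6]. Compare to given [12, 18, 8]: they differ at index 2: given 8, correct 6, so answer: No

No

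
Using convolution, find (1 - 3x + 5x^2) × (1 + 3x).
Ascending coefficients: a = [1, -3, 5], b = [1, 3]. c[0] = 1×1 = 1; c[1] = 1×3 + -3×1 = 0; c[2] = -3×3 + 5×1 = -4; c[3] = 5×3 = 15. Result coefficients: [1, 0, -4, 15] → 1 - 4x^2 + 15x^3

1 - 4x^2 + 15x^3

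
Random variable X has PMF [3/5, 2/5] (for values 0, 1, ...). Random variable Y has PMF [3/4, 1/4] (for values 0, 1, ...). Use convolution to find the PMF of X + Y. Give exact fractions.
P(X+Y=k) = Σ_i P(X=i)·P(Y=k-i) — a convolution of [3/5, 2/5] and [3/4, 1/4]. P(X+Y=0) = (3/5)×(3/4) = 9/20; P(X+Y=1) = (3/5)×(1/4) + (2/5)×(3/4) = 3/20 + 3/10 = 9/20; P(X+Y=2) = (2/5)×(1/4) = 1/10. PMF: [9/20, 9/20, 1/10] (sums to 1 ✓)

[9/20, 9/20, 1/10]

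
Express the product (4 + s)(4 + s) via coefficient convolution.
Ascending coefficients: a = [4, 1], b = [4, 1]. c[0] = 4×4 = 16; c[1] = 4×1 + 1×4 = 8; c[2] = 1×1 = 1. Result coefficients: [16, 8, 1] → 16 + 8s + s^2

16 + 8s + s^2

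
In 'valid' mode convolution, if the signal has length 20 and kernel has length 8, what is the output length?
'Valid' mode counts only positions where the kernel fully overlaps the signal: m - n + 1 = 20 - 8 + 1 = 13

13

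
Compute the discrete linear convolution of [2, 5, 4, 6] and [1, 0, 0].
y[0] = 2×1 = 2; y[1] = 2×0 + 5×1 = 5; y[2] = 2×0 + 5×0 + 4×1 = 4; y[3] = 5×0 + 4×0 + 6×1 = 6; y[4] = 4×0 + 6×0 = 0; y[5] = 6×0 = 0

[2, 5, 4, 6, 0, 0]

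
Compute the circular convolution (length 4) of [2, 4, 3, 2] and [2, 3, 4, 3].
Use y[k] = Σ_j u[j]·v[(k-j) mod 4]. y[0] = 2×2 + 4×3 + 3×4 + 2×3 = 34; y[1] = 2×3 + 4×2 + 3×3 + 2×4 = 31; y[2] = 2×4 + 4×3 + 3×2 + 2×3 = 32; y[3] = 2×3 + 4×4 + 3×3 + 2×2 = 35. Result: [34, 31, 32, 35]

[34, 31, 32, 35]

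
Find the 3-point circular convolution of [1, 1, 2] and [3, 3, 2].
Use y[k] = Σ_j x[j]·h[(k-j) mod 3]. y[0] = 1×3 + 1×2 + 2×3 = 11; y[1] = 1×3 + 1×3 + 2×2 = 10; y[2] = 1×2 + 1×3 + 2×3 = 11. Result: [11, 10, 11]

[11, 10, 11]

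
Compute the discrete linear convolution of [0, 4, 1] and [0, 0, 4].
y[0] = 0×0 = 0; y[1] = 0×0 + 4×0 = 0; y[2] = 0×4 + 4×0 + 1×0 = 0; y[3] = 4×4 + 1×0 = 16; y[4] = 1×4 = 4

[0, 0, 0, 16, 4]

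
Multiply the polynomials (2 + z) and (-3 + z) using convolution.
Ascending coefficients: a = [2, 1], b = [-3, 1]. c[0] = 2×-3 = -6; c[1] = 2×1 + 1×-3 = -1; c[2] = 1×1 = 1. Result coefficients: [-6, -1, 1] → -6 - z + z^2

-6 - z + z^2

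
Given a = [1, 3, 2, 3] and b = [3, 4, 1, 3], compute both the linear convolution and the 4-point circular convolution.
Linear: y_lin[0] = 1×3 = 3; y_lin[1] = 1×4 + 3×3 = 13; y_lin[2] = 1×1 + 3×4 + 2×3 = 19; y_lin[3] = 1×3 + 3×1 + 2×4 + 3×3 = 23; y_lin[4] = 3×3 + 2×1 + 3×4 = 23; y_lin[5] = 2×3 + 3×1 = 9; y_lin[6] = 3×3 = 9 → [3, 13, 19, 23, 23, 9, 9]. Circular (length 4): y[0] = 1×3 + 3×3 + 2×1 + 3×4 = 26; y[1] = 1×4 + 3×3 + 2×3 + 3×1 = 22; y[2] = 1×1 + 3×4 + 2×3 + 3×3 = 28; y[3] = 1×3 + 3×1 + 2×4 + 3×3 = 23 → [26, 22, 28, 23]

Linear: [3, 13, 19, 23, 23, 9, 9], Circular: [26, 22, 28, 23]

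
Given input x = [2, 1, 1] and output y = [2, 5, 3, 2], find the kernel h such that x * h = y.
Output length 4 = len(x) + len(h) - 1 ⇒ len(h) = 2. Solve h forward using h[k] = (y[k] - Σ_{i≥1} x[i]·h[k-i]) / x[0]: h[0] = y[0] / x[0] = 2 / 2 = 1; h[1] = (y[1] - 1×1) / x[0] = (5 - 1×1) / 2 = 2. So h = [1, 2]. Forward-check [2, 1, 1] * [1, 2]: y[0] = 2×1 = 2; y[1] = 2×2 + 1×1 = 5; y[2] = 1×2 + 1×1 = 3; y[3] = 1×2 = 2 → [2, 5, 3, 2] ✓

[1, 2]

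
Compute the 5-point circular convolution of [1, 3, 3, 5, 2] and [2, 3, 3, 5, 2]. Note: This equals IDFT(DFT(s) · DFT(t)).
Either evaluate y[k] = Σ_j s[j]·t[(k-j) mod 5] directly, or use IDFT(DFT(s) · DFT(t)). y[0] = 1×2 + 3×2 + 3×5 + 5×3 + 2×3 = 44; y[1] = 1×3 + 3×2 + 3×2 + 5×5 + 2×3 = 46; y[2] = 1×3 + 3×3 + 3×2 + 5×2 + 2×5 = 38; y[3] = 1×5 + 3×3 + 3×3 + 5×2 + 2×2 = 37; y[4] = 1×2 + 3×5 + 3×3 + 5×3 + 2×2 = 45. Result: [44, 46, 38, 37, 45]

[44, 46, 38, 37, 45]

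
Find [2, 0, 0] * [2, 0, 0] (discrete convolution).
y[0] = 2×2 = 4; y[1] = 2×0 + 0×2 = 0; y[2] = 2×0 + 0×0 + 0×2 = 0; y[3] = 0×0 + 0×0 = 0; y[4] = 0×0 = 0

[4, 0, 0, 0, 0]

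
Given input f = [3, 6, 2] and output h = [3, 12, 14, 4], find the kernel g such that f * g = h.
Output length 4 = len(f) + len(g) - 1 ⇒ len(g) = 2. Solve g forward using g[k] = (h[k] - Σ_{i≥1} f[i]·g[k-i]) / f[0]: g[0] = h[0] / f[0] = 3 / 3 = 1; g[1] = (h[1] - 6×1) / f[0] = (12 - 6×1) / 3 = 2. So g = [1, 2]. Forward-check [3, 6, 2] * [1, 2]: h[0] = 3×1 = 3; h[1] = 3×2 + 6×1 = 12; h[2] = 6×2 + 2×1 = 14; h[3] = 2×2 = 4 → [3, 12, 14, 4] ✓

[1, 2]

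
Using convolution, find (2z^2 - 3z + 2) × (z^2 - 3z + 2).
Ascending coefficients: a = [2, -3, 2], b = [2, -3, 1]. c[0] = 2×2 = 4; c[1] = 2×-3 + -3×2 = -12; c[2] = 2×1 + -3×-3 + 2×2 = 15; c[3] = -3×1 + 2×-3 = -9; c[4] = 2×1 = 2. Result coefficients: [4, -12, 15, -9, 2] → 2z^4 - 9z^3 + 15z^2 - 12z + 4

2z^4 - 9z^3 + 15z^2 - 12z + 4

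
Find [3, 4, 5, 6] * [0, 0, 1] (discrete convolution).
y[0] = 3×0 = 0; y[1] = 3×0 + 4×0 = 0; y[2] = 3×1 + 4×0 + 5×0 = 3; y[3] = 4×1 + 5×0 + 6×0 = 4; y[4] = 5×1 + 6×0 = 5; y[5] = 6×1 = 6

[0, 0, 3, 4, 5, 6]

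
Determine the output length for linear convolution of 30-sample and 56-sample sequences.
Linear/full convolution length: m + n - 1 = 30 + 56 - 1 = 85

85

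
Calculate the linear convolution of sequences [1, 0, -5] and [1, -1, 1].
y[0] = 1×1 = 1; y[1] = 1×-1 + 0×1 = -1; y[2] = 1×1 + 0×-1 + -5×1 = -4; y[3] = 0×1 + -5×-1 = 5; y[4] = -5×1 = -5

[1, -1, -4, 5, -5]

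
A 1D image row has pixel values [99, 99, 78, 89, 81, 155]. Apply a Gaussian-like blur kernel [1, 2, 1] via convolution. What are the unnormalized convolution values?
Convolve image row [99, 99, 78, 89, 81, 155] with kernel [1, 2, 1]: y[0] = 99×1 = 99; y[1] = 99×2 + 99×1 = 297; y[2] = 99×1 + 99×2 + 78×1 = 375; y[3] = 99×1 + 78×2 + 89×1 = 344; y[4] = 78×1 + 89×2 + 81×1 = 337; y[5] = 89×1 + 81×2 + 155×1 = 406; y[6] = 81×1 + 155×2 = 391; y[7] = 155×1 = 155 → [99, 297, 375, 344, 337, 406, 391, 155]. Normalization factor = sum(kernel) = 4.

[99, 297, 375, 344, 337, 406, 391, 155]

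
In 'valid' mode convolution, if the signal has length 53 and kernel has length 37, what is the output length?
'Valid' mode counts only positions where the kernel fully overlaps the signal: m - n + 1 = 53 - 37 + 1 = 17

17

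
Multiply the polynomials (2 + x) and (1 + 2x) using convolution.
Ascending coefficients: a = [2, 1], b = [1, 2]. c[0] = 2×1 = 2; c[1] = 2×2 + 1×1 = 5; c[2] = 1×2 = 2. Result coefficients: [2, 5, 2] → 2 + 5x + 2x^2

2 + 5x + 2x^2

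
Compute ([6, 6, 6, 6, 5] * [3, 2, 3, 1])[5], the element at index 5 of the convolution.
Use y[k] = Σ_i a[i]·b[k-i] at k=5. y[5] = 6×1 + 6×3 + 5×2 = 34

34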